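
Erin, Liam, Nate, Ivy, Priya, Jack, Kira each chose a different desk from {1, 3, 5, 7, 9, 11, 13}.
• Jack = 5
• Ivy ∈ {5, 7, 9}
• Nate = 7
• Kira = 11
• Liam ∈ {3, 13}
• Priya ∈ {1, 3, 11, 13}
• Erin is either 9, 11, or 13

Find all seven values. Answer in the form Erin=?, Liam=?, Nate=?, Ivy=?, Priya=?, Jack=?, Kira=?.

Erin=13, Liam=3, Nate=7, Ivy=9, Priya=1, Jack=5, Kira=11

Nate has just one choice, so Nate = 7. Remove 7 from Ivy.
Jack must be 5 (only option left). So Ivy can't be 5.
Kira's domain is down to {11}, so Kira = 11. Remove 11 from Erin, Priya.
That leaves Ivy = 9. Strike 9 from Erin.
Erin must be 13 (only option left). Strike 13 from Liam, Priya.
That leaves Liam = 3. So Priya can't be 3.
Priya has just one choice, so Priya = 1.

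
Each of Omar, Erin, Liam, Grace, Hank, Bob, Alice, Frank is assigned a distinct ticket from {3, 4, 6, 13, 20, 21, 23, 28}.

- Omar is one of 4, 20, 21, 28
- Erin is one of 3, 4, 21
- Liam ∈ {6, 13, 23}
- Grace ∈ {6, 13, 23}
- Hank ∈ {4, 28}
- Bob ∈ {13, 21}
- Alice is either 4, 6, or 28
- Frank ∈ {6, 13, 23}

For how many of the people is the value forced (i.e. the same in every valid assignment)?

The 8 variables draw from only 8 values {3, 4, 6, 13, 20, 21, 23, 28}, so each is used; only Erin can be 3, hence Erin = 3.
The 7 still-open variables draw from only 7 values {4, 6, 13, 20, 21, 23, 28}, so each is used; only Omar can be 20, hence Omar = 20.
Among the 6 still-open variables, 21 fits only Bob (and all 6 values in {4, 6, 13, 21, 23, 28} must be used), so Bob = 21.
The 3 variables Liam, Grace, Frank are confined to {6, 13, 23}, which locks those values in; drop them from Alice.
Determined: Omar=20, Erin=3, Bob=21. The other people each still have more than one consistent value. That makes 3.

3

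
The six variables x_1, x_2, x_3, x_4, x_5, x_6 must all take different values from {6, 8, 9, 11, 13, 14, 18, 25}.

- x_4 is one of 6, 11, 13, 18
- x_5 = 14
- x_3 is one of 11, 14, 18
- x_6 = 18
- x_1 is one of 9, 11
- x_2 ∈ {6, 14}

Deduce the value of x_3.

x_5 must be 14 (only option left). Remove 14 from x_2, x_3.
x_6 must be 18 (only option left). Eliminate 18 elsewhere: x_3, x_4.
So x_3 = 11.

11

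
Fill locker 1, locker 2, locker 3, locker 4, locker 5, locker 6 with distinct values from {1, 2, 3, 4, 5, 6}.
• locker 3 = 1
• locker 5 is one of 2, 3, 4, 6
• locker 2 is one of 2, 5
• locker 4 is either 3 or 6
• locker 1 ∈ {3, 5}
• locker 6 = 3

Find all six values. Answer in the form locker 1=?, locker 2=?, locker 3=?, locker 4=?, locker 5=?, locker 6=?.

locker 3's domain is down to {1}, so locker 3 = 1.
That leaves locker 6 = 3. Remove 3 from locker 1, locker 4, locker 5.
That leaves locker 1 = 5. So locker 2 can't be 5.
locker 2's domain is down to {2}, so locker 2 = 2. Remove 2 from locker 5.
locker 4 must be 6 (only option left). Remove 6 from locker 5.
locker 5's domain is down to {4}, so locker 5 = 4.

locker 1=5, locker 2=2, locker 3=1, locker 4=6, locker 5=4, locker 6=3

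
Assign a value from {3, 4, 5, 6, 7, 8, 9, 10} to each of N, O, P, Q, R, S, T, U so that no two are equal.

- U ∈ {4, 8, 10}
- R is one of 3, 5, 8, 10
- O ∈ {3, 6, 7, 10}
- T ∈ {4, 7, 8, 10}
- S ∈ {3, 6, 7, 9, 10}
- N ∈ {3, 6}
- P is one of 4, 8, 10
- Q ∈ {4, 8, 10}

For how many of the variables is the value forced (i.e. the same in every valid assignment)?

The 8 variables together cover exactly {3, 4, 5, 6, 7, 8, 9, 10} — 8 values for 8 variables — and 5 appears only in R's list, so R = 5.
The 7 still-open variables together cover exactly {3, 4, 6, 7, 8, 9, 10} — 7 values for 7 variables — and 9 appears only in S's list, so S = 9.
P, Q, U share exactly the 3 values {4, 8, 10}; by pigeonhole those values go to them, so strike 4, 8, 10 from O, T.
T has just one choice, so T = 7. So O can't be 7.
Determined: R=5, S=9, T=7. The other variables each still have more than one consistent value. That makes 3.

3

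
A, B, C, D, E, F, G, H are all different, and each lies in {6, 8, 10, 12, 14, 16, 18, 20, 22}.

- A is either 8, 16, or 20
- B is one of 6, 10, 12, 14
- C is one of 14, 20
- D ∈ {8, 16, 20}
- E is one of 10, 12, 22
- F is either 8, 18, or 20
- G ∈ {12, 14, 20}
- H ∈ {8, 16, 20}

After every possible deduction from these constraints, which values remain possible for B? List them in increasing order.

6, 10

The 3 variables A, D, H are confined to {8, 16, 20}, which locks those values in; drop them from C, F, G.
C must be 14 (only option left). Strike 14 from B, G.
F must be 18 (only option left).
G's domain is down to {12}, so G = 12. Eliminate 12 elsewhere: B, E.
No further eliminations apply; B can still be any of 6, 10.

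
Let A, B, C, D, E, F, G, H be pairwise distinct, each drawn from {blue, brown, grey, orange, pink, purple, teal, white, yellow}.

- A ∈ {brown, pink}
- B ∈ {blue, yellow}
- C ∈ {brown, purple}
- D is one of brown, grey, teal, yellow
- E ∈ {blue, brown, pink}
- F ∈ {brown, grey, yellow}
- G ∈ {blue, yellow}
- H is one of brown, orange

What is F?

The 8 variables draw from only 8 values {blue, brown, grey, orange, pink, purple, teal, yellow}, so each is used; only H can be orange, hence H = orange.
Among the 7 still-open variables, purple fits only C (and all 7 values in {blue, brown, grey, pink, purple, teal, yellow} must be used), so C = purple.
The 6 still-open variables draw from only 6 values {blue, brown, grey, pink, teal, yellow}, so each is used; only D can be teal, hence D = teal.
Among the 5 still-open variables, grey fits only F (and all 5 values in {blue, brown, grey, pink, yellow} must be used), so F = grey.

grey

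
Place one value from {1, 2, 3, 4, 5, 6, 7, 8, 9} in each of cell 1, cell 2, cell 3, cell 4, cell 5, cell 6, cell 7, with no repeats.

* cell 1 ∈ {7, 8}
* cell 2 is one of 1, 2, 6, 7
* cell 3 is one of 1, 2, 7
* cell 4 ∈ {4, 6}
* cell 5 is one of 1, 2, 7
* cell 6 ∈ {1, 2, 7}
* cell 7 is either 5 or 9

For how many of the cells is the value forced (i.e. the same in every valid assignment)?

3

cell 3, cell 5, cell 6 share exactly the 3 values {1, 2, 7}; by pigeonhole those values go to them, so strike 1, 2, 7 from cell 1, cell 2.
That leaves cell 1 = 8.
cell 2 must be 6 (only option left). Eliminate 6 elsewhere: cell 4.
cell 4's domain is down to {4}, so cell 4 = 4.
Determined: cell 1=8, cell 2=6, cell 4=4. The other cells each still have more than one consistent value. That makes 3.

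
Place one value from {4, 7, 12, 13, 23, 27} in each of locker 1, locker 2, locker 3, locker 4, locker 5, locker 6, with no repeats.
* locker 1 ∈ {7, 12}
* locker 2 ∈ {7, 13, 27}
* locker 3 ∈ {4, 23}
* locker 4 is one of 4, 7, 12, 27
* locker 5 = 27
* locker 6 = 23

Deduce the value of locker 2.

locker 5 must be 27 (only option left). So locker 2, locker 4 can't be 27.
locker 6 has just one choice, so locker 6 = 23. Eliminate 23 elsewhere: locker 3.
That leaves locker 3 = 4. Strike 4 from locker 4.
Among the 3 still-open variables, 13 fits only locker 2 (and all 3 values in {7, 12, 13} must be used), so locker 2 = 13.

13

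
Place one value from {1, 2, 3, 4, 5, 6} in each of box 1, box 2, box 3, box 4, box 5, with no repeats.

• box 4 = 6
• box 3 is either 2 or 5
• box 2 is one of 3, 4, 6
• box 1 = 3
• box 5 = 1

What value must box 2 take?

4

box 1 has just one choice, so box 1 = 3. Eliminate 3 elsewhere: box 2.
box 4 has just one choice, so box 4 = 6. Remove 6 from box 2.
So box 2 = 4.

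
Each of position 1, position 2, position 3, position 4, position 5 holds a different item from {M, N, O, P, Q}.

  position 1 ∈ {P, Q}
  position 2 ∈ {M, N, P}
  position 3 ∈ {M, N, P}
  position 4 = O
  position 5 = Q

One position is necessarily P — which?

position 4 has just one choice, so position 4 = O.
position 5 has just one choice, so position 5 = Q. So position 1 can't be Q.
So P goes to position 1.

position 1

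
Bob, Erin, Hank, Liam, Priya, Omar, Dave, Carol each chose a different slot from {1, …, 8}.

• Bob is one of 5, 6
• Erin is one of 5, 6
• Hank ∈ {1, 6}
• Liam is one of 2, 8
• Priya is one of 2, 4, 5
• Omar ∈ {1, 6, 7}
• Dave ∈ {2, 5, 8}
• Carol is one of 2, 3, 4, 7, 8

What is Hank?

The 8 variables together cover exactly {1, 2, 3, 4, 5, 6, 7, 8} — 8 values for 8 variables — and 3 appears only in Carol's list, so Carol = 3.
The 7 still-open variables draw from only 7 values {1, 2, 4, 5, 6, 7, 8}, so each is used; only Priya can be 4, hence Priya = 4.
The 6 still-open variables together cover exactly {1, 2, 5, 6, 7, 8} — 6 values for 6 variables — and 7 appears only in Omar's list, so Omar = 7.
Among the 5 still-open variables, 1 fits only Hank (and all 5 values in {1, 2, 5, 6, 8} must be used), so Hank = 1.

1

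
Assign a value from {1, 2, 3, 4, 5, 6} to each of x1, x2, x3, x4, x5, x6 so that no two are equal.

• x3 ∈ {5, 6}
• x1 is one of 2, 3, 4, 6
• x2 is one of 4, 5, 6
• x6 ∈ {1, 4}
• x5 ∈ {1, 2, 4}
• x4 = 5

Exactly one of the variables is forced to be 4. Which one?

x4's domain is down to {5}, so x4 = 5. Strike 5 from x2, x3.
x3 has just one choice, so x3 = 6. Strike 6 from x1, x2.
So 4 goes to x2.

x2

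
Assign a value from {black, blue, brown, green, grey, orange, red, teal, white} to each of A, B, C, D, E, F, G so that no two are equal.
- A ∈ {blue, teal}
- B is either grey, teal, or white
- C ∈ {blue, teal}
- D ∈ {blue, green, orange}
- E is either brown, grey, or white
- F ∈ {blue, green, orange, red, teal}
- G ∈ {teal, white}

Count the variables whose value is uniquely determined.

The 2 variables A and C are confined to {blue, teal}, which locks those values in; drop them from B, D, F, G.
G has just one choice, so G = white. Eliminate white elsewhere: B, E.
That leaves B = grey. Eliminate grey elsewhere: E.
E's domain is down to {brown}, so E = brown.
Determined: B=grey, E=brown, G=white. The other variables each still have more than one consistent value. That makes 3.

3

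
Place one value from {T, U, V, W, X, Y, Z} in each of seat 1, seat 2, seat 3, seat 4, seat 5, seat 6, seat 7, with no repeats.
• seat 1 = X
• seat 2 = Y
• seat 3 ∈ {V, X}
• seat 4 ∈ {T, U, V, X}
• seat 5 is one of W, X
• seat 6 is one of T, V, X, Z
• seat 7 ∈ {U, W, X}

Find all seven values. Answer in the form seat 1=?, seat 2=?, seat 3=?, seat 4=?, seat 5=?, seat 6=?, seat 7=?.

seat 1=X, seat 2=Y, seat 3=V, seat 4=T, seat 5=W, seat 6=Z, seat 7=U

seat 1 must be X (only option left). So seat 3, seat 4, seat 5, seat 6, seat 7 can't be X.
seat 2 must be Y (only option left).
seat 3's domain is down to {V}, so seat 3 = V. Strike V from seat 4, seat 6.
seat 5's domain is down to {W}, so seat 5 = W. So seat 7 can't be W.
seat 7 must be U (only option left). So seat 4 can't be U.
seat 4 has just one choice, so seat 4 = T. Eliminate T elsewhere: seat 6.
seat 6's domain is down to {Z}, so seat 6 = Z.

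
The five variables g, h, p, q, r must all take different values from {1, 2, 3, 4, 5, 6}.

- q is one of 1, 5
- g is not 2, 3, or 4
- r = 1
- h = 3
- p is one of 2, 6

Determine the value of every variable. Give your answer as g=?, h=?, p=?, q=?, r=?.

g=6, h=3, p=2, q=5, r=1

h's domain is down to {3}, so h = 3.
r's domain is down to {1}, so r = 1. Remove 1 from g, q.
q must be 5 (only option left). Eliminate 5 elsewhere: g.
g has just one choice, so g = 6. Strike 6 from p.
p has just one choice, so p = 2.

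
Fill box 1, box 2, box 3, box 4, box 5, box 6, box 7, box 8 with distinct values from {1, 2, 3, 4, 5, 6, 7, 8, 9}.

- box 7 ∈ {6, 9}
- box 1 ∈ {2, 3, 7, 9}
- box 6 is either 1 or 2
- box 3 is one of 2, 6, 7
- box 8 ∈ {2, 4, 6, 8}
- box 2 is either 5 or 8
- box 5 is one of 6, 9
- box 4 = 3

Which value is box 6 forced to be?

1

box 4's domain is down to {3}, so box 4 = 3. Eliminate 3 elsewhere: box 1.
The 2 variables box 5 and box 7 are confined to {6, 9}, which locks those values in; drop them from box 1, box 3, box 8.
box 1 and box 3 between them cover only {2, 7} — a naked pair. Remove those values from box 6, box 8.
So box 6 = 1.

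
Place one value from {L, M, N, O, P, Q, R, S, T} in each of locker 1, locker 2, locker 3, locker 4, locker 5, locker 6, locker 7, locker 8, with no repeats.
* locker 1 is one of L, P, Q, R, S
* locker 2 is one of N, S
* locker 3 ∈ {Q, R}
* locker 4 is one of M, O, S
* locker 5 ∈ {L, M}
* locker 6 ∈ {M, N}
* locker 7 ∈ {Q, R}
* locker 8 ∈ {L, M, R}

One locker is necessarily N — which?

Among the 8 variables, O fits only locker 4 (and all 8 values in {L, M, N, O, P, Q, R, S} must be used), so locker 4 = O.
The 7 still-open variables together cover exactly {L, M, N, P, Q, R, S} — 7 values for 7 variables — and P appears only in locker 1's list, so locker 1 = P.
The 6 still-open variables together cover exactly {L, M, N, Q, R, S} — 6 values for 6 variables — and S appears only in locker 2's list, so locker 2 = S.
The 5 still-open variables together cover exactly {L, M, N, Q, R} — 5 values for 5 variables — and N appears only in locker 6's list, so locker 6 = N.

locker 6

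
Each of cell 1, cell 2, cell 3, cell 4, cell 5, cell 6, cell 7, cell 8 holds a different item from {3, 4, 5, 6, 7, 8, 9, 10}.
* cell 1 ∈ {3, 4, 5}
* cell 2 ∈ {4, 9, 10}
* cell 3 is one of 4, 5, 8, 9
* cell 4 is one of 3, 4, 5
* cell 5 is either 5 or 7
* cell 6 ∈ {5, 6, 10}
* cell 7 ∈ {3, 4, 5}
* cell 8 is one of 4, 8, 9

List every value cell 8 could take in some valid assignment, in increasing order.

The 8 variables together cover exactly {3, 4, 5, 6, 7, 8, 9, 10} — 8 values for 8 variables — and 6 appears only in cell 6's list, so cell 6 = 6.
The 7 still-open variables draw from only 7 values {3, 4, 5, 7, 8, 9, 10}, so each is used; only cell 5 can be 7, hence cell 5 = 7.
Among the 6 still-open variables, 10 fits only cell 2 (and all 6 values in {3, 4, 5, 8, 9, 10} must be used), so cell 2 = 10.
The 3 variables cell 1, cell 4, cell 7 are confined to {3, 4, 5}, which locks those values in; drop them from cell 3, cell 8.
No further eliminations apply; cell 8 can still be any of 8, 9.

8, 9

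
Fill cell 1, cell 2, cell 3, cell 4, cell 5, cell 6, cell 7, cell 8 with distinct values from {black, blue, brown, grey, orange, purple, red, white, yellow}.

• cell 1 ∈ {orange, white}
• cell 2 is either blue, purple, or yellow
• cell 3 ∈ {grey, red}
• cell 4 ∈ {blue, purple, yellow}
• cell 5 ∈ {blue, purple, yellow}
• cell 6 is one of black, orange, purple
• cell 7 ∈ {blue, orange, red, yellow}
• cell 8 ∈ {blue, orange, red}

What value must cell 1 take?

Among the 8 variables, black fits only cell 6 (and all 8 values in {black, blue, grey, orange, purple, red, white, yellow} must be used), so cell 6 = black.
The 7 still-open variables together cover exactly {blue, grey, orange, purple, red, white, yellow} — 7 values for 7 variables — and grey appears only in cell 3's list, so cell 3 = grey.
The 6 still-open variables together cover exactly {blue, orange, purple, red, white, yellow} — 6 values for 6 variables — and white appears only in cell 1's list, so cell 1 = white.

white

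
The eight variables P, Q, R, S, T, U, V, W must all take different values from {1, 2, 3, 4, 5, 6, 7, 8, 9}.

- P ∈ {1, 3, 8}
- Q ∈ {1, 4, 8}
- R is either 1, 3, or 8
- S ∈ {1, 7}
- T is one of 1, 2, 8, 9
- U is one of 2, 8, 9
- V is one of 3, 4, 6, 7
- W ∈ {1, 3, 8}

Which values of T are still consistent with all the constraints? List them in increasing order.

The 8 variables draw from only 8 values {1, 2, 3, 4, 6, 7, 8, 9}, so each is used; only V can be 6, hence V = 6.
The 7 still-open variables together cover exactly {1, 2, 3, 4, 7, 8, 9} — 7 values for 7 variables — and 4 appears only in Q's list, so Q = 4.
Among the 6 still-open variables, 7 fits only S (and all 6 values in {1, 2, 3, 7, 8, 9} must be used), so S = 7.
P, R, W between them cover only {1, 3, 8} — a naked triple. Remove those values from T, U.
No further eliminations apply; T can still be any of 2, 9.

2, 9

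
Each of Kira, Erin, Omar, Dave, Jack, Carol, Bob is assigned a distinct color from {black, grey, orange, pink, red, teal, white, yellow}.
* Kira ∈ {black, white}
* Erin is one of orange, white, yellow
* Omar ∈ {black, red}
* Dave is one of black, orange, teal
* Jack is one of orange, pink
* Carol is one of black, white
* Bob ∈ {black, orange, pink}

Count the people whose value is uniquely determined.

The 7 variables together cover exactly {black, orange, pink, red, teal, white, yellow} — 7 values for 7 variables — and red appears only in Omar's list, so Omar = red.
The 6 still-open variables together cover exactly {black, orange, pink, teal, white, yellow} — 6 values for 6 variables — and teal appears only in Dave's list, so Dave = teal.
The 5 still-open variables draw from only 5 values {black, orange, pink, white, yellow}, so each is used; only Erin can be yellow, hence Erin = yellow.
Kira and Carol between them cover only {black, white} — a naked pair. Remove those values from Bob.
Determined: Erin=yellow, Omar=red, Dave=teal. The other people each still have more than one consistent value. That makes 3.

3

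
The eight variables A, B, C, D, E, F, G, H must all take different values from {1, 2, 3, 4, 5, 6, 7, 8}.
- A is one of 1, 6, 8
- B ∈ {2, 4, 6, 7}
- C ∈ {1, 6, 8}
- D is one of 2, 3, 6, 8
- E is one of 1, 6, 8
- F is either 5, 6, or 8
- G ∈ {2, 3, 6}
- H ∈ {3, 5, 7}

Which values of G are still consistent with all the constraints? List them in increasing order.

2, 3

Among the 8 variables, 4 fits only B (and all 8 values in {1, 2, 3, 4, 5, 6, 7, 8} must be used), so B = 4.
The 7 still-open variables together cover exactly {1, 2, 3, 5, 6, 7, 8} — 7 values for 7 variables — and 7 appears only in H's list, so H = 7.
The 6 still-open variables together cover exactly {1, 2, 3, 5, 6, 8} — 6 values for 6 variables — and 5 appears only in F's list, so F = 5.
A, C, E share exactly the 3 values {1, 6, 8}; by pigeonhole those values go to them, so strike 1, 6, 8 from D, G.
No further eliminations apply; G can still be any of 2, 3.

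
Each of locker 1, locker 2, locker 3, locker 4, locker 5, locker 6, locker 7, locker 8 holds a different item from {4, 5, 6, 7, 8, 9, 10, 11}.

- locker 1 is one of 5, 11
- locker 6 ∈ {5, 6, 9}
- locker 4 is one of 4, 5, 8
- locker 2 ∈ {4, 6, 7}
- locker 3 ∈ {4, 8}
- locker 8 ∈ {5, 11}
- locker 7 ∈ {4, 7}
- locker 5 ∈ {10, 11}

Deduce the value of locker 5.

The 8 variables together cover exactly {4, 5, 6, 7, 8, 9, 10, 11} — 8 values for 8 variables — and 9 appears only in locker 6's list, so locker 6 = 9.
The 7 still-open variables together cover exactly {4, 5, 6, 7, 8, 10, 11} — 7 values for 7 variables — and 6 appears only in locker 2's list, so locker 2 = 6.
The 6 still-open variables together cover exactly {4, 5, 7, 8, 10, 11} — 6 values for 6 variables — and 7 appears only in locker 7's list, so locker 7 = 7.
Among the 5 still-open variables, 10 fits only locker 5 (and all 5 values in {4, 5, 8, 10, 11} must be used), so locker 5 = 10.

10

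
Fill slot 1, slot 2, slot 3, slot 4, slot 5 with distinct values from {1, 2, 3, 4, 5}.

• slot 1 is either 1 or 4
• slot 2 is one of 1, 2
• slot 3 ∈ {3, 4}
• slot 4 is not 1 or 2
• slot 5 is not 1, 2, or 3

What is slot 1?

1

Among the 5 variables, 2 fits only slot 2 (and all 5 values in {1, 2, 3, 4, 5} must be used), so slot 2 = 2.
The 4 still-open variables draw from only 4 values {1, 3, 4, 5}, so each is used; only slot 1 can be 1, hence slot 1 = 1.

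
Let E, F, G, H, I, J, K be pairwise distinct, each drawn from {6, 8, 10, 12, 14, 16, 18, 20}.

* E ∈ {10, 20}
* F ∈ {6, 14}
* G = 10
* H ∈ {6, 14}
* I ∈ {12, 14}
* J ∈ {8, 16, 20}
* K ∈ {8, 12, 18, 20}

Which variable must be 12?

I

G must be 10 (only option left). So E can't be 10.
E's domain is down to {20}, so E = 20. Eliminate 20 elsewhere: J, K.
F and H between them cover only {6, 14} — a naked pair. Remove those values from I.
So 12 goes to I.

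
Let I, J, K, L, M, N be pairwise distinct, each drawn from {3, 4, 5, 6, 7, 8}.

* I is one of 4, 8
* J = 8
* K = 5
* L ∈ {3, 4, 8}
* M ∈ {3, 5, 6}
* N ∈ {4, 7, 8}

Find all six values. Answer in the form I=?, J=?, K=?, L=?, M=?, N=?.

J must be 8 (only option left). Strike 8 from I, L, N.
K's domain is down to {5}, so K = 5. Remove 5 from M.
I has just one choice, so I = 4. Remove 4 from L, N.
L's domain is down to {3}, so L = 3. Eliminate 3 elsewhere: M.
That leaves M = 6.
N has just one choice, so N = 7.

I=4, J=8, K=5, L=3, M=6, N=7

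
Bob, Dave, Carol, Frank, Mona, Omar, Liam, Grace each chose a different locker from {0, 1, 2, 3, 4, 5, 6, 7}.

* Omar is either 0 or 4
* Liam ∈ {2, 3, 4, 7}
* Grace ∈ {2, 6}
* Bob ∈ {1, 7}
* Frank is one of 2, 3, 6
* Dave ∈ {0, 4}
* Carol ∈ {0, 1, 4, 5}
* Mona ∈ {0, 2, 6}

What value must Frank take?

3

The 8 variables draw from only 8 values {0, 1, 2, 3, 4, 5, 6, 7}, so each is used; only Carol can be 5, hence Carol = 5.
Among the 7 still-open variables, 1 fits only Bob (and all 7 values in {0, 1, 2, 3, 4, 6, 7} must be used), so Bob = 1.
Among the 6 still-open variables, 7 fits only Liam (and all 6 values in {0, 2, 3, 4, 6, 7} must be used), so Liam = 7.
The 5 still-open variables together cover exactly {0, 2, 3, 4, 6} — 5 values for 5 variables — and 3 appears only in Frank's list, so Frank = 3.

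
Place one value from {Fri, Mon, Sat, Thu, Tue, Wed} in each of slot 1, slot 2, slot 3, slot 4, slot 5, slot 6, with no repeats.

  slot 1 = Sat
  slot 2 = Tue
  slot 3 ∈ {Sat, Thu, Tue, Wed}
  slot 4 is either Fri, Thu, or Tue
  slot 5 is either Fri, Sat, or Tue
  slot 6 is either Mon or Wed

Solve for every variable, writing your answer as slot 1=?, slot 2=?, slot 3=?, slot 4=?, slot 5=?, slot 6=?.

slot 1=Sat, slot 2=Tue, slot 3=Wed, slot 4=Thu, slot 5=Fri, slot 6=Mon

slot 1's domain is down to {Sat}, so slot 1 = Sat. So slot 3, slot 5 can't be Sat.
slot 2 has just one choice, so slot 2 = Tue. Remove Tue from slot 3, slot 4, slot 5.
That leaves slot 5 = Fri. Strike Fri from slot 4.
slot 4's domain is down to {Thu}, so slot 4 = Thu. Eliminate Thu elsewhere: slot 3.
slot 3 must be Wed (only option left). So slot 6 can't be Wed.
slot 6 has just one choice, so slot 6 = Mon.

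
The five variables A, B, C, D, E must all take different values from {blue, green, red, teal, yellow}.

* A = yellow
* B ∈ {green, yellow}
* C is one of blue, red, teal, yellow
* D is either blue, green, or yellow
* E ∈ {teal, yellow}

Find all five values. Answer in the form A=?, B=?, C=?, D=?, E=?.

A has just one choice, so A = yellow. So B, C, D, E can't be yellow.
B has just one choice, so B = green. Strike green from D.
D must be blue (only option left). Eliminate blue elsewhere: C.
E must be teal (only option left). So C can't be teal.
C has just one choice, so C = red.

A=yellow, B=green, C=red, D=blue, E=teal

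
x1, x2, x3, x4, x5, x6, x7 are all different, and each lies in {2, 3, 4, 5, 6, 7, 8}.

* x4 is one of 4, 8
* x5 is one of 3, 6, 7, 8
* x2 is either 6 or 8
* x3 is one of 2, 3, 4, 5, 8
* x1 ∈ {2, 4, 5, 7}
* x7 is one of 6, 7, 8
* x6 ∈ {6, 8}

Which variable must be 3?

The 2 variables x2 and x6 are confined to {6, 8}, which locks those values in; drop them from x3, x4, x5, x7.
x4's domain is down to {4}, so x4 = 4. Strike 4 from x1, x3.
That leaves x7 = 7. Eliminate 7 elsewhere: x1, x5.
So 3 goes to x5.

x5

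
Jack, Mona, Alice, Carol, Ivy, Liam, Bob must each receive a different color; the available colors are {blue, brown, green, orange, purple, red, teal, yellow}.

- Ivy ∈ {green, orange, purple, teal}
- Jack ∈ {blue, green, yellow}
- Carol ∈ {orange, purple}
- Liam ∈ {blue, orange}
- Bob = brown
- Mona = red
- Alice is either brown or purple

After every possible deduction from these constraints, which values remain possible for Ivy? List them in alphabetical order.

Mona must be red (only option left).
Bob must be brown (only option left). Remove brown from Alice.
Alice must be purple (only option left). Remove purple from Carol, Ivy.
Carol's domain is down to {orange}, so Carol = orange. Strike orange from Ivy, Liam.
Liam's domain is down to {blue}, so Liam = blue. Remove blue from Jack.
No further eliminations apply; Ivy can still be any of green, teal.

green, teal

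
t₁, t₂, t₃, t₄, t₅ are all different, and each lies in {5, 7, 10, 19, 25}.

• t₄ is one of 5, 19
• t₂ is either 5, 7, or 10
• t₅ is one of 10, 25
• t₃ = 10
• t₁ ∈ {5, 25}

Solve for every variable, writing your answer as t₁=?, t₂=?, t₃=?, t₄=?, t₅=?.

t₁=5, t₂=7, t₃=10, t₄=19, t₅=25

t₃'s domain is down to {10}, so t₃ = 10. Remove 10 from t₂, t₅.
That leaves t₅ = 25. Remove 25 from t₁.
That leaves t₁ = 5. Remove 5 from t₂, t₄.
That leaves t₂ = 7.
That leaves t₄ = 19.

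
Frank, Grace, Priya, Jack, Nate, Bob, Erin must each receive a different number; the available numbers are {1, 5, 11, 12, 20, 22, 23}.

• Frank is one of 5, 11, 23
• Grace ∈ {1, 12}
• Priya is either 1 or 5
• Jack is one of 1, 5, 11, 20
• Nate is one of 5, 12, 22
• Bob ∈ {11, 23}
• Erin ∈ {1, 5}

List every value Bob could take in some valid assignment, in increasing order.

11, 23

Among the 7 variables, 20 fits only Jack (and all 7 values in {1, 5, 11, 12, 20, 22, 23} must be used), so Jack = 20.
The 6 still-open variables together cover exactly {1, 5, 11, 12, 22, 23} — 6 values for 6 variables — and 22 appears only in Nate's list, so Nate = 22.
The 5 still-open variables draw from only 5 values {1, 5, 11, 12, 23}, so each is used; only Grace can be 12, hence Grace = 12.
Priya and Erin share exactly the 2 values {1, 5}; by pigeonhole those values go to them, so strike 1, 5 from Frank.
No further eliminations apply; Bob can still be any of 11, 23.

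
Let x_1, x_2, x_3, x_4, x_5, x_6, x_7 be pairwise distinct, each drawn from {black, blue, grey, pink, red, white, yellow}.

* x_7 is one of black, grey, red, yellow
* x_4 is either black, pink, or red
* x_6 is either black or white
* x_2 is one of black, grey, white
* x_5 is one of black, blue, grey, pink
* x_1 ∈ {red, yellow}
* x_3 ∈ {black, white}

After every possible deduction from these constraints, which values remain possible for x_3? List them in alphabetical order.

Among the 7 variables, blue fits only x_5 (and all 7 values in {black, blue, grey, pink, red, white, yellow} must be used), so x_5 = blue.
The 6 still-open variables draw from only 6 values {black, grey, pink, red, white, yellow}, so each is used; only x_4 can be pink, hence x_4 = pink.
x_3 and x_6 between them cover only {black, white} — a naked pair. Remove those values from x_2, x_7.
That leaves x_2 = grey. Strike grey from x_7.
No further eliminations apply; x_3 can still be any of black, white.

black, white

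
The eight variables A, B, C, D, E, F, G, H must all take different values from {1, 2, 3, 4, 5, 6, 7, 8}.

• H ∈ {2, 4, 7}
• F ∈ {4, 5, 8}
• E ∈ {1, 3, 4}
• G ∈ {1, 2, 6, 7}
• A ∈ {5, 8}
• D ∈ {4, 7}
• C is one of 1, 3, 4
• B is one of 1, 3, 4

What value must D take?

7

The 8 variables together cover exactly {1, 2, 3, 4, 5, 6, 7, 8} — 8 values for 8 variables — and 6 appears only in G's list, so G = 6.
The 7 still-open variables draw from only 7 values {1, 2, 3, 4, 5, 7, 8}, so each is used; only H can be 2, hence H = 2.
The 6 still-open variables draw from only 6 values {1, 3, 4, 5, 7, 8}, so each is used; only D can be 7, hence D = 7.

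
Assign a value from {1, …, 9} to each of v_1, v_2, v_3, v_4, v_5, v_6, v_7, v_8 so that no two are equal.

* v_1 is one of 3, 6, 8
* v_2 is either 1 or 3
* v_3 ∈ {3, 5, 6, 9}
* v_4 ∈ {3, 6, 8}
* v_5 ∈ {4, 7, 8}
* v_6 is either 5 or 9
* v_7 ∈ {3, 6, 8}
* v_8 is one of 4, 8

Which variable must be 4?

v_8

The 8 variables together cover exactly {1, 3, 4, 5, 6, 7, 8, 9} — 8 values for 8 variables — and 1 appears only in v_2's list, so v_2 = 1.
Among the 7 still-open variables, 7 fits only v_5 (and all 7 values in {3, 4, 5, 6, 7, 8, 9} must be used), so v_5 = 7.
The 6 still-open variables together cover exactly {3, 4, 5, 6, 8, 9} — 6 values for 6 variables — and 4 appears only in v_8's list, so v_8 = 4.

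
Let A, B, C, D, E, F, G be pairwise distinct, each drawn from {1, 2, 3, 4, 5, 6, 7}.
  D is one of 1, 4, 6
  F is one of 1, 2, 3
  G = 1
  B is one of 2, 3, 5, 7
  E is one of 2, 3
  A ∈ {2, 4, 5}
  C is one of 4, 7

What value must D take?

6

G must be 1 (only option left). Eliminate 1 elsewhere: D, F.
Among the 6 still-open variables, 6 fits only D (and all 6 values in {2, 3, 4, 5, 6, 7} must be used), so D = 6.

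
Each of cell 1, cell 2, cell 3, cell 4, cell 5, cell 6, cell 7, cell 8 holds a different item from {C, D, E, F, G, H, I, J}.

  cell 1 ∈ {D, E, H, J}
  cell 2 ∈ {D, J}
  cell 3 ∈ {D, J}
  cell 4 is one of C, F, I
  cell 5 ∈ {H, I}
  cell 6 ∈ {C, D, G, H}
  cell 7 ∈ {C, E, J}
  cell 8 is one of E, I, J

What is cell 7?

C

The 8 variables together cover exactly {C, D, E, F, G, H, I, J} — 8 values for 8 variables — and F appears only in cell 4's list, so cell 4 = F.
The 7 still-open variables together cover exactly {C, D, E, G, H, I, J} — 7 values for 7 variables — and G appears only in cell 6's list, so cell 6 = G.
The 6 still-open variables together cover exactly {C, D, E, H, I, J} — 6 values for 6 variables — and C appears only in cell 7's list, so cell 7 = C.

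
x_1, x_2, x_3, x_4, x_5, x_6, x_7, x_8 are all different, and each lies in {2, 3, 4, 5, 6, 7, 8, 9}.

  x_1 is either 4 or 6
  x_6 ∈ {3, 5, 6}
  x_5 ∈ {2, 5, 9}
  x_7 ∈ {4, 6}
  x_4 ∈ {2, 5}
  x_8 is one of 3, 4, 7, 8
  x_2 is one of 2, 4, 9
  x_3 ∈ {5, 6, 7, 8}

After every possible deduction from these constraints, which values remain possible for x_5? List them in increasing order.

2, 5, 9

The 2 variables x_1 and x_7 are confined to {4, 6}, which locks those values in; drop them from x_2, x_3, x_6, x_8.
The 3 variables x_2, x_4, x_5 are confined to {2, 5, 9}, which locks those values in; drop them from x_3, x_6.
That leaves x_6 = 3. Remove 3 from x_8.
No further eliminations apply; x_5 can still be any of 2, 5, 9.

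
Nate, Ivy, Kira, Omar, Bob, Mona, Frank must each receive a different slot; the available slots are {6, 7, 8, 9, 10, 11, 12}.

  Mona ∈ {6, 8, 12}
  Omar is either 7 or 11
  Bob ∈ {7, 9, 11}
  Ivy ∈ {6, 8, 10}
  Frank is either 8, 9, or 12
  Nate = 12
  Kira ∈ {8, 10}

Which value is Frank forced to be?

9

Nate's domain is down to {12}, so Nate = 12. Eliminate 12 elsewhere: Mona, Frank.
The 3 variables Ivy, Kira, Mona are confined to {6, 8, 10}, which locks those values in; drop them from Frank.
So Frank = 9.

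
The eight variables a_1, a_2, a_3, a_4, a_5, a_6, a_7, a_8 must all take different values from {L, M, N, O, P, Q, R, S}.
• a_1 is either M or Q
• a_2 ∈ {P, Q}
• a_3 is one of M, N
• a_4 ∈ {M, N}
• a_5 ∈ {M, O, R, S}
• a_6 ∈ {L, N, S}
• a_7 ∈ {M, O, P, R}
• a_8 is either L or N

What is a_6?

S

a_3 and a_4 between them cover only {M, N} — a naked pair. Remove those values from a_1, a_5, a_6, a_7, a_8.
a_1 has just one choice, so a_1 = Q. Strike Q from a_2.
a_2 must be P (only option left). Remove P from a_7.
That leaves a_8 = L. Eliminate L elsewhere: a_6.
So a_6 = S.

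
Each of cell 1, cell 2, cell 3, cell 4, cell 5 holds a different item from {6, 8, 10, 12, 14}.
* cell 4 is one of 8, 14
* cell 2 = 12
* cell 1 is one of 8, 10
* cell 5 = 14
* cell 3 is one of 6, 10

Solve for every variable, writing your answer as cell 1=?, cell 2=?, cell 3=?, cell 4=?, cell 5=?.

cell 1=10, cell 2=12, cell 3=6, cell 4=8, cell 5=14

cell 2 has just one choice, so cell 2 = 12.
cell 5 must be 14 (only option left). Remove 14 from cell 4.
cell 4 must be 8 (only option left). Remove 8 from cell 1.
cell 1 has just one choice, so cell 1 = 10. Eliminate 10 elsewhere: cell 3.
That leaves cell 3 = 6.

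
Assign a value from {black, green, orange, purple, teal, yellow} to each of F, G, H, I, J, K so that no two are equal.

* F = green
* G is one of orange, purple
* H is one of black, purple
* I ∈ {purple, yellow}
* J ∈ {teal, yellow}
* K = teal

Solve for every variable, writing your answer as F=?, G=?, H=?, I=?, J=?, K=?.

F=green, G=orange, H=black, I=purple, J=yellow, K=teal

F must be green (only option left).
That leaves K = teal. Strike teal from J.
J has just one choice, so J = yellow. Remove yellow from I.
That leaves I = purple. Eliminate purple elsewhere: G, H.
G must be orange (only option left).
That leaves H = black.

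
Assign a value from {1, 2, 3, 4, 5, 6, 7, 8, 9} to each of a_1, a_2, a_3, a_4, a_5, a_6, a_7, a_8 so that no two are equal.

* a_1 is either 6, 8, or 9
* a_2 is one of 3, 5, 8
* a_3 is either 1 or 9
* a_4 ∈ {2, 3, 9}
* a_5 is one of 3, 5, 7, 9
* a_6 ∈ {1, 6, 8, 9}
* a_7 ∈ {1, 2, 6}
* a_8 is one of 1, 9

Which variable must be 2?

a_7

The 8 variables together cover exactly {1, 2, 3, 5, 6, 7, 8, 9} — 8 values for 8 variables — and 7 appears only in a_5's list, so a_5 = 7.
The 7 still-open variables draw from only 7 values {1, 2, 3, 5, 6, 8, 9}, so each is used; only a_2 can be 5, hence a_2 = 5.
The 6 still-open variables together cover exactly {1, 2, 3, 6, 8, 9} — 6 values for 6 variables — and 3 appears only in a_4's list, so a_4 = 3.
The 5 still-open variables together cover exactly {1, 2, 6, 8, 9} — 5 values for 5 variables — and 2 appears only in a_7's list, so a_7 = 2.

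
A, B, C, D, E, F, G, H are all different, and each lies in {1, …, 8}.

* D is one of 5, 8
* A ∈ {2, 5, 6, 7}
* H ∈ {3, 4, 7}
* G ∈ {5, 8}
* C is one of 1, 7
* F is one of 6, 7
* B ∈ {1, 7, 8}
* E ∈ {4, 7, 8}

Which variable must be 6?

Among the 8 variables, 2 fits only A (and all 8 values in {1, 2, 3, 4, 5, 6, 7, 8} must be used), so A = 2.
The 7 still-open variables together cover exactly {1, 3, 4, 5, 6, 7, 8} — 7 values for 7 variables — and 3 appears only in H's list, so H = 3.
The 6 still-open variables together cover exactly {1, 4, 5, 6, 7, 8} — 6 values for 6 variables — and 4 appears only in E's list, so E = 4.
The 5 still-open variables together cover exactly {1, 5, 6, 7, 8} — 5 values for 5 variables — and 6 appears only in F's list, so F = 6.

F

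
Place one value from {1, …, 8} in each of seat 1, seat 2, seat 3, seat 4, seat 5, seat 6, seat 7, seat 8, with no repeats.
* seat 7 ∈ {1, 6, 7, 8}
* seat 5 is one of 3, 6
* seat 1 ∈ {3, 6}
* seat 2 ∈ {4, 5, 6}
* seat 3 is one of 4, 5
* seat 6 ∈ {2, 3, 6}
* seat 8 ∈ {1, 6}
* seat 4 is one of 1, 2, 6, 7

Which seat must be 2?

seat 6

The 8 variables draw from only 8 values {1, 2, 3, 4, 5, 6, 7, 8}, so each is used; only seat 7 can be 8, hence seat 7 = 8.
Among the 7 still-open variables, 7 fits only seat 4 (and all 7 values in {1, 2, 3, 4, 5, 6, 7} must be used), so seat 4 = 7.
The 6 still-open variables together cover exactly {1, 2, 3, 4, 5, 6} — 6 values for 6 variables — and 1 appears only in seat 8's list, so seat 8 = 1.
The 5 still-open variables together cover exactly {2, 3, 4, 5, 6} — 5 values for 5 variables — and 2 appears only in seat 6's list, so seat 6 = 2.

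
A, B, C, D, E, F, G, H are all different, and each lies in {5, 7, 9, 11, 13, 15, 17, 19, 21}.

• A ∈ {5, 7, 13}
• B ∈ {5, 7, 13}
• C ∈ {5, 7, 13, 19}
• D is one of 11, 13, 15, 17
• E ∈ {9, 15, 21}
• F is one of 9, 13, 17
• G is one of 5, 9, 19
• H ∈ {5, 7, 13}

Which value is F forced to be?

17

The 3 variables A, B, H are confined to {5, 7, 13}, which locks those values in; drop them from C, D, F, G.
C must be 19 (only option left). So G can't be 19.
G must be 9 (only option left). Remove 9 from E, F.
So F = 17.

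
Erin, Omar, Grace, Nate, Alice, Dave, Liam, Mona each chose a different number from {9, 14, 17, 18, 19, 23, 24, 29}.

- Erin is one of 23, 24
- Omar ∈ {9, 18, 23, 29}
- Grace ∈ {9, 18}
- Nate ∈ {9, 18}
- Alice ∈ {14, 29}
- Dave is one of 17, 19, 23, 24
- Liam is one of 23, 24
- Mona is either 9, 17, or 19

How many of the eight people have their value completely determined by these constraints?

The 8 variables together cover exactly {9, 14, 17, 18, 19, 23, 24, 29} — 8 values for 8 variables — and 14 appears only in Alice's list, so Alice = 14.
The 7 still-open variables draw from only 7 values {9, 17, 18, 19, 23, 24, 29}, so each is used; only Omar can be 29, hence Omar = 29.
Erin and Liam share exactly the 2 values {23, 24}; by pigeonhole those values go to them, so strike 23, 24 from Dave.
The 2 variables Grace and Nate are confined to {9, 18}, which locks those values in; drop them from Mona.
Determined: Omar=29, Alice=14. The other people each still have more than one consistent value. That makes 2.

2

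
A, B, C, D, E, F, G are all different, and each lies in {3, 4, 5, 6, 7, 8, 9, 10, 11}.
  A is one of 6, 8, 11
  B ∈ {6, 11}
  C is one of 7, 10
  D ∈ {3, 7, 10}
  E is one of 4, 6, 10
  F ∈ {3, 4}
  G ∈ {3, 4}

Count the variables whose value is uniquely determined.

3

The 7 variables draw from only 7 values {3, 4, 6, 7, 8, 10, 11}, so each is used; only A can be 8, hence A = 8.
The 6 still-open variables draw from only 6 values {3, 4, 6, 7, 10, 11}, so each is used; only B can be 11, hence B = 11.
The 5 still-open variables together cover exactly {3, 4, 6, 7, 10} — 5 values for 5 variables — and 6 appears only in E's list, so E = 6.
F and G between them cover only {3, 4} — a naked pair. Remove those values from D.
Determined: A=8, B=11, E=6. The other variables each still have more than one consistent value. That makes 3.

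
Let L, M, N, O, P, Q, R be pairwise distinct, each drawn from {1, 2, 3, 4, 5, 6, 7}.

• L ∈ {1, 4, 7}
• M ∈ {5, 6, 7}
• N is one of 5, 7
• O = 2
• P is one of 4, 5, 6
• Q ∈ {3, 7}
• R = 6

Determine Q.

O has just one choice, so O = 2.
That leaves R = 6. Strike 6 from M, P.
The 5 still-open variables together cover exactly {1, 3, 4, 5, 7} — 5 values for 5 variables — and 1 appears only in L's list, so L = 1.
The 4 still-open variables draw from only 4 values {3, 4, 5, 7}, so each is used; only Q can be 3, hence Q = 3.

3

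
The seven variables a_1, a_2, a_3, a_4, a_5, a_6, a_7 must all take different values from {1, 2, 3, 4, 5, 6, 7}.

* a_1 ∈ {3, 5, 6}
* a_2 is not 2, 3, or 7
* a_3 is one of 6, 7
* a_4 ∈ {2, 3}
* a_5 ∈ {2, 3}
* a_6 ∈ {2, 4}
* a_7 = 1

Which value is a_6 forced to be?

4

a_7 has just one choice, so a_7 = 1. Remove 1 from a_2.
Among the 6 still-open variables, 7 fits only a_3 (and all 6 values in {2, 3, 4, 5, 6, 7} must be used), so a_3 = 7.
The 2 variables a_4 and a_5 are confined to {2, 3}, which locks those values in; drop them from a_1, a_6.
So a_6 = 4.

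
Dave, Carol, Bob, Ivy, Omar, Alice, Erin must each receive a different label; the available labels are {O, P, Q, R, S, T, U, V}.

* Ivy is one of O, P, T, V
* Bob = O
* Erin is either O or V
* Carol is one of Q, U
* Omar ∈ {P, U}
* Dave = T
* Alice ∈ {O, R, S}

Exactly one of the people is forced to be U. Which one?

Dave must be T (only option left). So Ivy can't be T.
Bob's domain is down to {O}, so Bob = O. Strike O from Ivy, Alice, Erin.
That leaves Erin = V. Eliminate V elsewhere: Ivy.
That leaves Ivy = P. So Omar can't be P.
So U goes to Omar.

Omar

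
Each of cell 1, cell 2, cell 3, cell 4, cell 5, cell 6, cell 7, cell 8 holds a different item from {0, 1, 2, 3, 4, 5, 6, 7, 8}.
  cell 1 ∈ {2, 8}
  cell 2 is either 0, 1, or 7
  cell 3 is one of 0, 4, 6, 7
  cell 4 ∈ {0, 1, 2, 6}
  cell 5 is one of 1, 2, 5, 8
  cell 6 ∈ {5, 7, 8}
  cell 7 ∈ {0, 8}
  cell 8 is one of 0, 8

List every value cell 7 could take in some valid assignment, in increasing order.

0, 8

The 8 variables together cover exactly {0, 1, 2, 4, 5, 6, 7, 8} — 8 values for 8 variables — and 4 appears only in cell 3's list, so cell 3 = 4.
The 7 still-open variables draw from only 7 values {0, 1, 2, 5, 6, 7, 8}, so each is used; only cell 4 can be 6, hence cell 4 = 6.
cell 7 and cell 8 between them cover only {0, 8} — a naked pair. Remove those values from cell 1, cell 2, cell 5, cell 6.
That leaves cell 1 = 2. Eliminate 2 elsewhere: cell 5.
No further eliminations apply; cell 7 can still be any of 0, 8.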